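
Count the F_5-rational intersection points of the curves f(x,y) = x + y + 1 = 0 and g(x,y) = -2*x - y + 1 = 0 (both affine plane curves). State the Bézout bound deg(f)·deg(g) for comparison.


Common zeros: {(2, 2)}; count = 1; Bézout bound = 1.

deg(f) = 1, deg(g) = 1, so Bézout bound = 1.
Scan x ∈ F_5. For each x, list the y ∈ F_5 with f(x, y) ≡ 0 and those with g(x, y) ≡ 0 (mod 5); the common zeros in that column are the intersection.
  x = 0: f ≡ 0 at y ∈ {4}; g ≡ 0 at y ∈ {1}; common: ∅.
  x = 1: f ≡ 0 at y ∈ {3}; g ≡ 0 at y ∈ {4}; common: ∅.
  x = 2: f ≡ 0 at y ∈ {2}; g ≡ 0 at y ∈ {2}; common: {2}.
  x = 3: f ≡ 0 at y ∈ {1}; g ≡ 0 at y ∈ {0}; common: ∅.
  x = 4: f ≡ 0 at y ∈ {0}; g ≡ 0 at y ∈ {3}; common: ∅.
Collecting: common zeros = {(2, 2)}, so the count is 1.
Comparison with the Bézout bound: 1 ≤ 1 = deg(f)·deg(g), as expected for curves with no common component (the bound is attained).


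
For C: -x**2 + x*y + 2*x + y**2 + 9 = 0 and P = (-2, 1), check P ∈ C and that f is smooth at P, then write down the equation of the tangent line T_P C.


Tangent line at P: 7*x + 14 = 0.

Step 1: f(-2, 1) = 0, so P lies on C.
Step 2: partial derivatives
  f_x(x, y) = -2*x + y + 2, f_y(x, y) = x + 2*y.
  f_x(P) = 7, f_y(P) = 0 (gradient nonzero, so P is smooth).
Step 3: tangent line at P: 7·(x − -2) + 0·(y − 1) = 0.
Expanding: 7*x + 14 = 0.


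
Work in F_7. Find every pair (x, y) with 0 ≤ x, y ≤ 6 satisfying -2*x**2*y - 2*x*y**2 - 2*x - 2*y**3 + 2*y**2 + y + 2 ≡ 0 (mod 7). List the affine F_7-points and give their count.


Affine F_7-points: {(1, 0), (3, 2), (4, 6), (5, 2), (5, 6)}; count = 5.

For each of the 49 pairs (x, y) ∈ F_7², evaluate f(x, y) mod 7. Record the zeros.
  x = 0: [0↦2, 1↦3, 2↦3, 3↦4, 4↦1, 5↦3, 6↦5]  zeros at y ∈ ∅
  x = 1: [0↦0, 1↦4, 2↦3, 3↦6, 4↦1, 5↦4, 6↦3]  zeros at y ∈ {0}
  x = 2: [0↦5, 1↦1, 2↦2, 3↦3, 4↦6, 5↦6, 6↦5]  zeros at y ∈ ∅
  x = 3: [0↦3, 1↦1, 2↦0, 3↦2, 4↦2, 5↦2, 6↦4]  zeros at y ∈ {2}
  x = 4: [0↦1, 1↦4, 2↦4, 3↦3, 4↦3, 5↦6, 6↦0]  zeros at y ∈ {6}
  x = 5: [0↦6, 1↦3, 2↦0, 3↦6, 4↦2, 5↦4, 6↦0]  zeros at y ∈ {2, 6}
  x = 6: [0↦4, 1↦5, 2↦2, 3↦4, 4↦6, 5↦3, 6↦4]  zeros at y ∈ ∅
Collecting zeros: affine points = {(1, 0), (3, 2), (4, 6), (5, 2), (5, 6)}.
Total count |C(F_7)_aff| = 5.


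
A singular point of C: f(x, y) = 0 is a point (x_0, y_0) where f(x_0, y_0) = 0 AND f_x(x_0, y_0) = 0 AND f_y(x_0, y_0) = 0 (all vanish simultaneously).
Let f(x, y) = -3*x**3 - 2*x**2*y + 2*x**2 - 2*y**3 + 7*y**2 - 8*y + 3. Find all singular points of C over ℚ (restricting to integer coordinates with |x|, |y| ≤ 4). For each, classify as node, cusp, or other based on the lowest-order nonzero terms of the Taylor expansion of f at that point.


Singular points: {(0, 1)}; classification: cusp.

Compute partial derivatives:
  f_x = -9*x**2 - 4*x*y + 4*x.
  f_y = -2*x**2 - 6*y**2 + 14*y - 8.
Scan x_0 ∈ {−4, ..., 4}. For each x_0, f_y(x_0, y) is a polynomial in y; find its integer roots y ∈ {−4, ..., 4}, then test f_x and f at those candidates.
  x = -4: f_y(-4, y) = -6*y**2 + 14*y - 40; no integer root y with |y| ≤ 4.
  x = -3: f_y(-3, y) = -6*y**2 + 14*y - 26; no integer root y with |y| ≤ 4.
  x = -2: f_y(-2, y) = -6*y**2 + 14*y - 16; no integer root y with |y| ≤ 4.
  x = -1: f_y(-1, y) = -6*y**2 + 14*y - 10; no integer root y with |y| ≤ 4.
  x = 0: f_y(0, y) = -6*y**2 + 14*y - 8; vanishes at y ∈ {1}. (0, 1): f_x = 0, f = 0 — SINGULAR.
  x = 1: f_y(1, y) = -6*y**2 + 14*y - 10; no integer root y with |y| ≤ 4.
  x = 2: f_y(2, y) = -6*y**2 + 14*y - 16; no integer root y with |y| ≤ 4.
  x = 3: f_y(3, y) = -6*y**2 + 14*y - 26; no integer root y with |y| ≤ 4.
  x = 4: f_y(4, y) = -6*y**2 + 14*y - 40; no integer root y with |y| ≤ 4.
Only singular point on the grid: (0, 1).
Classify: substitute x = 0 + u, y = 1 + v and expand: f = -3*u**3 - 2*u**2*v - 2*v**3 + v**2.
No constant or linear terms (consistent with a singular point). Quadratic part: v**2. Cubic part: -3*u**3 - 2*u**2*v - 2*v**3.
The quadratic part v**2 is a perfect square, so there is a single (double) tangent line v = 0, i.e. y = 1. Restricting the cubic part to that line (v = 0) leaves -3*u**3 ≠ 0, so f is not divisible by v and the branch is v² ≈ 3*u**3 to lowest order — this is a cusp.
Classification: cusp.


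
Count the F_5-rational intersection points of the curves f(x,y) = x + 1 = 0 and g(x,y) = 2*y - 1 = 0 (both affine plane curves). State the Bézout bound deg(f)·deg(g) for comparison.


Common zeros: {(4, 3)}; count = 1; Bézout bound = 1.

deg(f) = 1, deg(g) = 1, so Bézout bound = 1.
Scan x ∈ F_5. For each x, list the y ∈ F_5 with f(x, y) ≡ 0 and those with g(x, y) ≡ 0 (mod 5); the common zeros in that column are the intersection.
  x = 0: f ≡ 0 at y ∈ ∅; g ≡ 0 at y ∈ {3}; common: ∅.
  x = 1: f ≡ 0 at y ∈ ∅; g ≡ 0 at y ∈ {3}; common: ∅.
  x = 2: f ≡ 0 at y ∈ ∅; g ≡ 0 at y ∈ {3}; common: ∅.
  x = 3: f ≡ 0 at y ∈ ∅; g ≡ 0 at y ∈ {3}; common: ∅.
  x = 4: f ≡ 0 at y ∈ {0, 1, 2, 3, 4}; g ≡ 0 at y ∈ {3}; common: {3}.
Collecting: common zeros = {(4, 3)}, so the count is 1.
Comparison with the Bézout bound: 1 ≤ 1 = deg(f)·deg(g), as expected for curves with no common component (the bound is attained).


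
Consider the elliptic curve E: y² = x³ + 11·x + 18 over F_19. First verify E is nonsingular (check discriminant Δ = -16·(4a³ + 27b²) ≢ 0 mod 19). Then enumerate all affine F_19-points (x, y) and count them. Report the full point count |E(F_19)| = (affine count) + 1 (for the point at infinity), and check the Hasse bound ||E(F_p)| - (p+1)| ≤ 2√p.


Affine points = {(1, 7), (1, 12), (7, 1), (7, 18), (10, 8), (10, 11), (11, 8), (11, 11), (12, 4), (12, 15), (14, 3), (14, 16), (15, 9), (15, 10), (17, 8), (17, 11), (18, 5), (18, 14)}; affine count = 18; |E(F_19)| = 19.

Discriminant check: Δ ∝ 4a³ + 27b² = 4·11³ + 27·18² = 4·1331 + 27·324 ≡ 12 (mod 19). Nonzero ⇒ E is nonsingular.
For each x ∈ F_19, compute rhs = x³ + 11·x + 18 mod 19, then count y ∈ F_19 with y² ≡ rhs.
  x = 0: rhs = 18, matching y values: none (0 points).
  x = 1: rhs = 11, matching y values: 7, 12 (2 points).
  x = 2: rhs = 10, matching y values: none (0 points).
  x = 3: rhs = 2, matching y values: none (0 points).
  x = 4: rhs = 12, matching y values: none (0 points).
  x = 5: rhs = 8, matching y values: none (0 points).
  x = 6: rhs = 15, matching y values: none (0 points).
  x = 7: rhs = 1, matching y values: 1, 18 (2 points).
  x = 8: rhs = 10, matching y values: none (0 points).
  x = 9: rhs = 10, matching y values: none (0 points).
  x = 10: rhs = 7, matching y values: 8, 11 (2 points).
  x = 11: rhs = 7, matching y values: 8, 11 (2 points).
  x = 12: rhs = 16, matching y values: 4, 15 (2 points).
  x = 13: rhs = 2, matching y values: none (0 points).
  x = 14: rhs = 9, matching y values: 3, 16 (2 points).
  x = 15: rhs = 5, matching y values: 9, 10 (2 points).
  x = 16: rhs = 15, matching y values: none (0 points).
  x = 17: rhs = 7, matching y values: 8, 11 (2 points).
  x = 18: rhs = 6, matching y values: 5, 14 (2 points).
Total affine count: 18.
Full point count |E(F_19)| = 18 + 1 = 19.
Hasse bound: |19 − (19+1)| = |-1| = 1 ≤ 2√19 ≈ 8.7178 ✓.


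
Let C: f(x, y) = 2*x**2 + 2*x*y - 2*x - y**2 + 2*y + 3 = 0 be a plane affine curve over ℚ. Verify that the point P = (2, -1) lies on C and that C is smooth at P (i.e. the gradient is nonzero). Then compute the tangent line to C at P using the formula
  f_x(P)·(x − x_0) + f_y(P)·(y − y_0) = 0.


Tangent line at P: 4*x + 8*y = 0.

Step 1: f(2, -1) = 0, so P lies on C.
Step 2: partial derivatives
  f_x(x, y) = 4*x + 2*y - 2, f_y(x, y) = 2*x - 2*y + 2.
  f_x(P) = 4, f_y(P) = 8 (gradient nonzero, so P is smooth).
Step 3: tangent line at P: 4·(x − 2) + 8·(y − -1) = 0.
Expanding: 4*x + 8*y = 0.


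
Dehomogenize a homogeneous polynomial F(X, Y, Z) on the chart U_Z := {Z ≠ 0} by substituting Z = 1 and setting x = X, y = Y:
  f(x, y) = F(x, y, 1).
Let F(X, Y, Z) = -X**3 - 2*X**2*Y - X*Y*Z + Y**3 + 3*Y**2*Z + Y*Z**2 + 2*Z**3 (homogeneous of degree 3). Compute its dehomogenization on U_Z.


f(x, y) = -x**3 - 2*x**2*y - x*y + y**3 + 3*y**2 + y + 2

On U_Z we set Z = 1. Each monomial c·X^i·Y^j·Z^k in F becomes c·x^i·y^j·1^k = c·x^i·y^j.
Substituting Z = 1: F(X, Y, 1) = -x**3 - 2*x**2*y - x*y + y**3 + 3*y**2 + y + 2.
Note: deg(f) ≤ deg(F) = 3; strict inequality happens when F is divisible by Z (lost terms).


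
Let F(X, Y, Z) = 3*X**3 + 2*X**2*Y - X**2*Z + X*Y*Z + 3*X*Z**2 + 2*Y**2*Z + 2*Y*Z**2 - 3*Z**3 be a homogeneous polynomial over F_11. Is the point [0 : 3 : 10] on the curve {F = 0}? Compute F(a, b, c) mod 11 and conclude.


F(0,3,10) ≡ 2 (mod 11); P is NOT on the curve.

Evaluate F(0, 3, 10) term-by-term (mod 11).
  3*X**3 ↦ 3·0·1·1 = 0
  2*X**2*Y ↦ 2·0·3·1 = 0
  -X**2*Z ↦ -1·0·1·10 = 0
  X*Y*Z ↦ 1·0·3·10 = 0
  3*X*Z**2 ↦ 3·0·1·100 = 0
  2*Y**2*Z ↦ 2·1·9·10 = 180
  2*Y*Z**2 ↦ 2·1·3·100 = 600
  -3*Z**3 ↦ -3·1·1·1000 = -3000
Sum: F(0, 3, 10) = (0) + (0) + (0) + (0) + (0) + (180) + (600) + (-3000) = -2220.
Reducing mod 11: -2220 ≡ 2 (mod 11).
Since F(a, b, c) ≡ 2 ≠ 0 (mod 11), P does NOT lie on the curve.


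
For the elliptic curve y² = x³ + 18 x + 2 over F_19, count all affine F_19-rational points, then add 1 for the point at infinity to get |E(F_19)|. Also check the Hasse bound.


Affine points = {(3, 8), (3, 11), (4, 9), (4, 10), (9, 0), (10, 2), (10, 17), (11, 7), (11, 12), (13, 1), (13, 18), (16, 4), (16, 15)}; affine count = 13; |E(F_19)| = 14.

Discriminant check: Δ ∝ 4a³ + 27b² = 4·18³ + 27·2² = 4·5832 + 27·4 ≡ 9 (mod 19). Nonzero ⇒ E is nonsingular.
For each x ∈ F_19, compute rhs = x³ + 18·x + 2 mod 19, then count y ∈ F_19 with y² ≡ rhs.
  x = 0: rhs = 2, matching y values: none (0 points).
  x = 1: rhs = 2, matching y values: none (0 points).
  x = 2: rhs = 8, matching y values: none (0 points).
  x = 3: rhs = 7, matching y values: 8, 11 (2 points).
  x = 4: rhs = 5, matching y values: 9, 10 (2 points).
  x = 5: rhs = 8, matching y values: none (0 points).
  x = 6: rhs = 3, matching y values: none (0 points).
  x = 7: rhs = 15, matching y values: none (0 points).
  x = 8: rhs = 12, matching y values: none (0 points).
  x = 9: rhs = 0, matching y values: 0 (1 points).
  x = 10: rhs = 4, matching y values: 2, 17 (2 points).
  x = 11: rhs = 11, matching y values: 7, 12 (2 points).
  x = 12: rhs = 8, matching y values: none (0 points).
  x = 13: rhs = 1, matching y values: 1, 18 (2 points).
  x = 14: rhs = 15, matching y values: none (0 points).
  x = 15: rhs = 18, matching y values: none (0 points).
  x = 16: rhs = 16, matching y values: 4, 15 (2 points).
  x = 17: rhs = 15, matching y values: none (0 points).
  x = 18: rhs = 2, matching y values: none (0 points).
Total affine count: 13.
Full point count |E(F_19)| = 13 + 1 = 14.
Hasse bound: |14 − (19+1)| = |-6| = 6 ≤ 2√19 ≈ 8.7178 ✓.


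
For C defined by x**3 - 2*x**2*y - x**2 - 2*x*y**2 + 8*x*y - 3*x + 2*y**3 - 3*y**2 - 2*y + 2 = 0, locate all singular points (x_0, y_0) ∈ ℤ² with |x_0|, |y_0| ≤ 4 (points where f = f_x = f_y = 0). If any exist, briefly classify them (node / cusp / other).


Singular points: {(1, 1)}; classification: cusp.

Compute partial derivatives:
  f_x = 3*x**2 - 4*x*y - 2*x - 2*y**2 + 8*y - 3.
  f_y = -2*x**2 - 4*x*y + 8*x + 6*y**2 - 6*y - 2.
Scan x_0 ∈ {−4, ..., 4}. For each x_0, f_y(x_0, y) is a polynomial in y; find its integer roots y ∈ {−4, ..., 4}, then test f_x and f at those candidates.
  x = -4: f_y(-4, y) = 6*y**2 + 10*y - 66; no integer root y with |y| ≤ 4.
  x = -3: f_y(-3, y) = 6*y**2 + 6*y - 44; no integer root y with |y| ≤ 4.
  x = -2: f_y(-2, y) = 6*y**2 + 2*y - 26; no integer root y with |y| ≤ 4.
  x = -1: f_y(-1, y) = 6*y**2 - 2*y - 12; no integer root y with |y| ≤ 4.
  x = 0: f_y(0, y) = 6*y**2 - 6*y - 2; no integer root y with |y| ≤ 4.
  x = 1: f_y(1, y) = 6*y**2 - 10*y + 4; vanishes at y ∈ {1}. (1, 1): f_x = 0, f = 0 — SINGULAR.
  x = 2: f_y(2, y) = 6*y**2 - 14*y + 6; no integer root y with |y| ≤ 4.
  x = 3: f_y(3, y) = 6*y**2 - 18*y + 4; no integer root y with |y| ≤ 4.
  x = 4: f_y(4, y) = 6*y**2 - 22*y - 2; no integer root y with |y| ≤ 4.
Only singular point on the grid: (1, 1).
Classify: substitute x = 1 + u, y = 1 + v and expand: f = u**3 - 2*u**2*v - 2*u*v**2 + 2*v**3 + v**2.
No constant or linear terms (consistent with a singular point). Quadratic part: v**2. Cubic part: u**3 - 2*u**2*v - 2*u*v**2 + 2*v**3.
The quadratic part v**2 is a perfect square, so there is a single (double) tangent line v = 0, i.e. y = 1. Restricting the cubic part to that line (v = 0) leaves u**3 ≠ 0, so f is not divisible by v and the branch is v² ≈ -u**3 to lowest order — this is a cusp.
Classification: cusp.


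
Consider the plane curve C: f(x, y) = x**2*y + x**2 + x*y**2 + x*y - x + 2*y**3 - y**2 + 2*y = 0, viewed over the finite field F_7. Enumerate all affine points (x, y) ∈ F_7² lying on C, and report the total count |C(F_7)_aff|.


Affine F_7-points: {(0, 0), (1, 0), (2, 6), (4, 2), (6, 2)}; count = 5.

For each of the 49 pairs (x, y) ∈ F_7², evaluate f(x, y) mod 7. Record the zeros.
  x = 0: [0↦0, 1↦3, 2↦2, 3↦2, 4↦1, 5↦4, 6↦2]  zeros at y ∈ {0}
  x = 1: [0↦0, 1↦6, 2↦3, 3↦3, 4↦4, 5↦4, 6↦1]  zeros at y ∈ {0}
  x = 2: [0↦2, 1↦6, 2↦3, 3↦5, 4↦3, 5↦2, 6↦0]  zeros at y ∈ {6}
  x = 3: [0↦6, 1↦3, 2↦2, 3↦1, 4↦5, 5↦5, 6↦6]  zeros at y ∈ ∅
  x = 4: [0↦5, 1↦4, 2↦0, 3↦5, 4↦3, 5↦6, 6↦5]  zeros at y ∈ {2}
  x = 5: [0↦6, 1↦2, 2↦4, 3↦3, 4↦4, 5↦5, 6↦4]  zeros at y ∈ ∅
  x = 6: [0↦2, 1↦4, 2↦0, 3↦2, 4↦1, 5↦2, 6↦3]  zeros at y ∈ {2}
Collecting zeros: affine points = {(0, 0), (1, 0), (2, 6), (4, 2), (6, 2)}.
Total count |C(F_7)_aff| = 5.


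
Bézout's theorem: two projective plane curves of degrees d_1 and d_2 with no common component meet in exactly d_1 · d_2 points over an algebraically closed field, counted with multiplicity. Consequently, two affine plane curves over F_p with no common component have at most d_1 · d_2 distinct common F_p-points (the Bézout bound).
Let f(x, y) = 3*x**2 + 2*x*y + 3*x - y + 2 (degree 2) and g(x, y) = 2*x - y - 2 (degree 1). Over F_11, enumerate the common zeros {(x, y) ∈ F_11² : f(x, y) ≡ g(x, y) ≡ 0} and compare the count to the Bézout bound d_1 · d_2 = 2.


Common zeros: ∅; count = 0; Bézout bound = 2.

deg(f) = 2, deg(g) = 1, so Bézout bound = 2.
Scan x ∈ F_11. For each x, list the y ∈ F_11 with f(x, y) ≡ 0 and those with g(x, y) ≡ 0 (mod 11); the common zeros in that column are the intersection.
  x = 0: f ≡ 0 at y ∈ {2}; g ≡ 0 at y ∈ {9}; common: ∅.
  x = 1: f ≡ 0 at y ∈ {3}; g ≡ 0 at y ∈ {0}; common: ∅.
  x = 2: f ≡ 0 at y ∈ {8}; g ≡ 0 at y ∈ {2}; common: ∅.
  x = 3: f ≡ 0 at y ∈ {10}; g ≡ 0 at y ∈ {4}; common: ∅.
  x = 4: f ≡ 0 at y ∈ {10}; g ≡ 0 at y ∈ {6}; common: ∅.
  x = 5: f ≡ 0 at y ∈ {2}; g ≡ 0 at y ∈ {8}; common: ∅.
  x = 6: f ≡ 0 at y ∈ ∅; g ≡ 0 at y ∈ {10}; common: ∅.
  x = 7: f ≡ 0 at y ∈ {3}; g ≡ 0 at y ∈ {1}; common: ∅.
  x = 8: f ≡ 0 at y ∈ {6}; g ≡ 0 at y ∈ {3}; common: ∅.
  x = 9: f ≡ 0 at y ∈ {6}; g ≡ 0 at y ∈ {5}; common: ∅.
  x = 10: f ≡ 0 at y ∈ {8}; g ≡ 0 at y ∈ {7}; common: ∅.
Collecting: common zeros = ∅, so the count is 0.
Comparison with the Bézout bound: 0 ≤ 2 = deg(f)·deg(g), as expected for curves with no common component (the affine F_11-count falls short of the bound because intersections may lie at infinity, over extension fields, or carry multiplicity).


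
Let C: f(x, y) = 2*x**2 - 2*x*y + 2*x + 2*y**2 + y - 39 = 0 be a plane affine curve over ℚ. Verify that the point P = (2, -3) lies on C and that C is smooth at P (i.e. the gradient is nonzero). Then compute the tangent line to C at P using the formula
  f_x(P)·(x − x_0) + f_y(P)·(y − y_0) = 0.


Tangent line at P: 16*x - 15*y - 77 = 0.

Step 1: f(2, -3) = 0, so P lies on C.
Step 2: partial derivatives
  f_x(x, y) = 4*x - 2*y + 2, f_y(x, y) = -2*x + 4*y + 1.
  f_x(P) = 16, f_y(P) = -15 (gradient nonzero, so P is smooth).
Step 3: tangent line at P: 16·(x − 2) + -15·(y − -3) = 0.
Expanding: 16*x - 15*y - 77 = 0.


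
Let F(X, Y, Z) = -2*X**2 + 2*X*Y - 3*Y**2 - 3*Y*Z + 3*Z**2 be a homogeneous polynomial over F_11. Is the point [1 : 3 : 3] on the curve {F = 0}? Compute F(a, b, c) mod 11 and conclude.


F(1,3,3) ≡ 10 (mod 11); P is NOT on the curve.

Evaluate F(1, 3, 3) term-by-term (mod 11).
  -2*X**2 ↦ -2·1·1·1 = -2
  2*X*Y ↦ 2·1·3·1 = 6
  -3*Y**2 ↦ -3·1·9·1 = -27
  -3*Y*Z ↦ -3·1·3·3 = -27
  3*Z**2 ↦ 3·1·1·9 = 27
Sum: F(1, 3, 3) = (-2) + (6) + (-27) + (-27) + (27) = -23.
Reducing mod 11: -23 ≡ 10 (mod 11).
Since F(a, b, c) ≡ 10 ≠ 0 (mod 11), P does NOT lie on the curve.


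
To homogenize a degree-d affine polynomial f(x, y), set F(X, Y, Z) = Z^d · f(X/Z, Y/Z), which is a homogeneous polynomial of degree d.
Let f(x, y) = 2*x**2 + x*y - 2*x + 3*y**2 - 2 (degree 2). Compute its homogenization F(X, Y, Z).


F(X, Y, Z) = 2*X**2 + X*Y - 2*X*Z + 3*Y**2 - 2*Z**2

deg(f) = 2.
Substitute x = X/Z, y = Y/Z into f, then multiply by Z^2.
  monomial 2·x^2·y^0 ↦ 2·X^2·Y^0·Z^0.
  monomial 1·x^1·y^1 ↦ 1·X^1·Y^1·Z^0.
  monomial -2·x^1·y^0 ↦ -2·X^1·Y^0·Z^1.
  monomial 3·x^0·y^2 ↦ 3·X^0·Y^2·Z^0.
  monomial -2·x^0·y^0 ↦ -2·X^0·Y^0·Z^2.
Collecting: F(X, Y, Z) = 2*X**2 + X*Y - 2*X*Z + 3*Y**2 - 2*Z**2.


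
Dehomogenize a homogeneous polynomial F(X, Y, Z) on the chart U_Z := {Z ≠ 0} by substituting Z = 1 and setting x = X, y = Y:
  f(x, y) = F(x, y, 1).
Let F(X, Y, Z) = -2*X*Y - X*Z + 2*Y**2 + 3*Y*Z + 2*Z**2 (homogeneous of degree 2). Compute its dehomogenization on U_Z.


f(x, y) = -2*x*y - x + 2*y**2 + 3*y + 2

On U_Z we set Z = 1. Each monomial c·X^i·Y^j·Z^k in F becomes c·x^i·y^j·1^k = c·x^i·y^j.
Substituting Z = 1: F(X, Y, 1) = -2*x*y - x + 2*y**2 + 3*y + 2.
Note: deg(f) ≤ deg(F) = 2; strict inequality happens when F is divisible by Z (lost terms).


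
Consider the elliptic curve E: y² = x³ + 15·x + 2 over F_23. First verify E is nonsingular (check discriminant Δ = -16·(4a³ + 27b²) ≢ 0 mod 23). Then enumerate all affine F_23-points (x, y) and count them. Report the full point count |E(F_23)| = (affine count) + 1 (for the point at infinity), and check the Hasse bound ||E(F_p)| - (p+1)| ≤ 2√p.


Affine points = {(0, 5), (0, 18), (1, 8), (1, 15), (5, 8), (5, 15), (6, 3), (6, 20), (7, 6), (7, 17), (8, 6), (8, 17), (10, 5), (10, 18), (11, 7), (11, 16), (12, 1), (12, 22), (13, 5), (13, 18), (14, 9), (14, 14), (17, 8), (17, 15), (18, 3), (18, 20), (19, 4), (19, 19), (22, 3), (22, 20)}; affine count = 30; |E(F_23)| = 31.

Discriminant check: Δ ∝ 4a³ + 27b² = 4·15³ + 27·2² = 4·3375 + 27·4 ≡ 15 (mod 23). Nonzero ⇒ E is nonsingular.
For each x ∈ F_23, compute rhs = x³ + 15·x + 2 mod 23, then count y ∈ F_23 with y² ≡ rhs.
  x = 0: rhs = 2, matching y values: 5, 18 (2 points).
  x = 1: rhs = 18, matching y values: 8, 15 (2 points).
  x = 2: rhs = 17, matching y values: none (0 points).
  x = 3: rhs = 5, matching y values: none (0 points).
  x = 4: rhs = 11, matching y values: none (0 points).
  x = 5: rhs = 18, matching y values: 8, 15 (2 points).
  x = 6: rhs = 9, matching y values: 3, 20 (2 points).
  x = 7: rhs = 13, matching y values: 6, 17 (2 points).
  x = 8: rhs = 13, matching y values: 6, 17 (2 points).
  x = 9: rhs = 15, matching y values: none (0 points).
  x = 10: rhs = 2, matching y values: 5, 18 (2 points).
  x = 11: rhs = 3, matching y values: 7, 16 (2 points).
  x = 12: rhs = 1, matching y values: 1, 22 (2 points).
  x = 13: rhs = 2, matching y values: 5, 18 (2 points).
  x = 14: rhs = 12, matching y values: 9, 14 (2 points).
  x = 15: rhs = 14, matching y values: none (0 points).
  x = 16: rhs = 14, matching y values: none (0 points).
  x = 17: rhs = 18, matching y values: 8, 15 (2 points).
  x = 18: rhs = 9, matching y values: 3, 20 (2 points).
  x = 19: rhs = 16, matching y values: 4, 19 (2 points).
  x = 20: rhs = 22, matching y values: none (0 points).
  x = 21: rhs = 10, matching y values: none (0 points).
  x = 22: rhs = 9, matching y values: 3, 20 (2 points).
Total affine count: 30.
Full point count |E(F_23)| = 30 + 1 = 31.
Hasse bound: |31 − (23+1)| = |7| = 7 ≤ 2√23 ≈ 9.5917 ✓.


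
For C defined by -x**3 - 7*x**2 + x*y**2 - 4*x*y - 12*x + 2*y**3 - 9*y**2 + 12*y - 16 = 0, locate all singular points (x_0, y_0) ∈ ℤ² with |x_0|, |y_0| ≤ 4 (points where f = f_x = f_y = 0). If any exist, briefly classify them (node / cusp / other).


Singular points: {(-2, 2)}; classification: node.

Compute partial derivatives:
  f_x = -3*x**2 - 14*x + y**2 - 4*y - 12.
  f_y = 2*x*y - 4*x + 6*y**2 - 18*y + 12.
Scan x_0 ∈ {−4, ..., 4}. For each x_0, f_y(x_0, y) is a polynomial in y; find its integer roots y ∈ {−4, ..., 4}, then test f_x and f at those candidates.
  x = -4: f_y(-4, y) = 6*y**2 - 26*y + 28; vanishes at y ∈ {2}. (-4, 2): f_x = -8 ≠ 0.
  x = -3: f_y(-3, y) = 6*y**2 - 24*y + 24; vanishes at y ∈ {2}. (-3, 2): f_x = -1 ≠ 0.
  x = -2: f_y(-2, y) = 6*y**2 - 22*y + 20; vanishes at y ∈ {2}. (-2, 2): f_x = 0, f = 0 — SINGULAR.
  x = -1: f_y(-1, y) = 6*y**2 - 20*y + 16; vanishes at y ∈ {2}. (-1, 2): f_x = -5 ≠ 0.
  x = 0: f_y(0, y) = 6*y**2 - 18*y + 12; vanishes at y ∈ {1, 2}. (0, 1): f_x = -15 ≠ 0; (0, 2): f_x = -16 ≠ 0.
  x = 1: f_y(1, y) = 6*y**2 - 16*y + 8; vanishes at y ∈ {2}. (1, 2): f_x = -33 ≠ 0.
  x = 2: f_y(2, y) = 6*y**2 - 14*y + 4; vanishes at y ∈ {2}. (2, 2): f_x = -56 ≠ 0.
  x = 3: f_y(3, y) = 6*y**2 - 12*y; vanishes at y ∈ {0, 2}. (3, 0): f_x = -81 ≠ 0; (3, 2): f_x = -85 ≠ 0.
  x = 4: f_y(4, y) = 6*y**2 - 10*y - 4; vanishes at y ∈ {2}. (4, 2): f_x = -120 ≠ 0.
Only singular point on the grid: (-2, 2).
Classify: substitute x = -2 + u, y = 2 + v and expand: f = -u**3 - u**2 + u*v**2 + 2*v**3 + v**2.
No constant or linear terms (consistent with a singular point). Quadratic part: -u**2 + v**2. Cubic part: -u**3 + u*v**2 + 2*v**3.
The quadratic part v**2 - u**2 = (v − u)(v + u) splits into two distinct linear factors, so there are two distinct tangent lines y − 2 = ±(x − -2) — this is a node (ordinary double point).
Classification: node.


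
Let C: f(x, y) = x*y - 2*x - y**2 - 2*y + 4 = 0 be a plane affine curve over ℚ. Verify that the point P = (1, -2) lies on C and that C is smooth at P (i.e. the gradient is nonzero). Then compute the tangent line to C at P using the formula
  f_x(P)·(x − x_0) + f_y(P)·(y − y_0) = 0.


Tangent line at P: -4*x + 3*y + 10 = 0.

Step 1: f(1, -2) = 0, so P lies on C.
Step 2: partial derivatives
  f_x(x, y) = y - 2, f_y(x, y) = x - 2*y - 2.
  f_x(P) = -4, f_y(P) = 3 (gradient nonzero, so P is smooth).
Step 3: tangent line at P: -4·(x − 1) + 3·(y − -2) = 0.
Expanding: -4*x + 3*y + 10 = 0.


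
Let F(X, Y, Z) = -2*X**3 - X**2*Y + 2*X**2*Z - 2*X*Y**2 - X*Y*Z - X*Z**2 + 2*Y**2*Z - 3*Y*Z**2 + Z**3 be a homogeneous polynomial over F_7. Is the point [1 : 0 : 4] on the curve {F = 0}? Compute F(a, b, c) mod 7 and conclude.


F(1,0,4) ≡ 5 (mod 7); P is NOT on the curve.

Evaluate F(1, 0, 4) term-by-term (mod 7).
  -2*X**3 ↦ -2·1·1·1 = -2
  -X**2*Y ↦ -1·1·0·1 = 0
  2*X**2*Z ↦ 2·1·1·4 = 8
  -2*X*Y**2 ↦ -2·1·0·1 = 0
  -X*Y*Z ↦ -1·1·0·4 = 0
  -X*Z**2 ↦ -1·1·1·16 = -16
  2*Y**2*Z ↦ 2·1·0·4 = 0
  -3*Y*Z**2 ↦ -3·1·0·16 = 0
  Z**3 ↦ 1·1·1·64 = 64
Sum: F(1, 0, 4) = (-2) + (0) + (8) + (0) + (0) + (-16) + (0) + (0) + (64) = 54.
Reducing mod 7: 54 ≡ 5 (mod 7).
Since F(a, b, c) ≡ 5 ≠ 0 (mod 7), P does NOT lie on the curve.


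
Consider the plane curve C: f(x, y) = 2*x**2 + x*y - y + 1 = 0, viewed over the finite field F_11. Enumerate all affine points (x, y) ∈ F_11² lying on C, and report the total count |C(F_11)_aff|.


Affine F_11-points: {(0, 1), (2, 2), (3, 7), (4, 0), (5, 1), (6, 3), (7, 0), (8, 2), (9, 3), (10, 7)}; count = 10.

For each of the 121 pairs (x, y) ∈ F_11², evaluate f(x, y) mod 11. Record the zeros.
  x = 0: [0↦1, 1↦0, 2↦10, 3↦9, 4↦8, 5↦7, 6↦6, 7↦5, 8↦4, 9↦3, 10↦2]  zeros at y ∈ {1}
  x = 1: [0↦3, 1↦3, 2↦3, 3↦3, 4↦3, 5↦3, 6↦3, 7↦3, 8↦3, 9↦3, 10↦3]  zeros at y ∈ ∅
  x = 2: [0↦9, 1↦10, 2↦0, 3↦1, 4↦2, 5↦3, 6↦4, 7↦5, 8↦6, 9↦7, 10↦8]  zeros at y ∈ {2}
  x = 3: [0↦8, 1↦10, 2↦1, 3↦3, 4↦5, 5↦7, 6↦9, 7↦0, 8↦2, 9↦4, 10↦6]  zeros at y ∈ {7}
  x = 4: [0↦0, 1↦3, 2↦6, 3↦9, 4↦1, 5↦4, 6↦7, 7↦10, 8↦2, 9↦5, 10↦8]  zeros at y ∈ {0}
  x = 5: [0↦7, 1↦0, 2↦4, 3↦8, 4↦1, 5↦5, 6↦9, 7↦2, 8↦6, 9↦10, 10↦3]  zeros at y ∈ {1}
  x = 6: [0↦7, 1↦1, 2↦6, 3↦0, 4↦5, 5↦10, 6↦4, 7↦9, 8↦3, 9↦8, 10↦2]  zeros at y ∈ {3}
  x = 7: [0↦0, 1↦6, 2↦1, 3↦7, 4↦2, 5↦8, 6↦3, 7↦9, 8↦4, 9↦10, 10↦5]  zeros at y ∈ {0}
  x = 8: [0↦8, 1↦4, 2↦0, 3↦7, 4↦3, 5↦10, 6↦6, 7↦2, 8↦9, 9↦5, 10↦1]  zeros at y ∈ {2}
  x = 9: [0↦9, 1↦6, 2↦3, 3↦0, 4↦8, 5↦5, 6↦2, 7↦10, 8↦7, 9↦4, 10↦1]  zeros at y ∈ {3}
  x = 10: [0↦3, 1↦1, 2↦10, 3↦8, 4↦6, 5↦4, 6↦2, 7↦0, 8↦9, 9↦7, 10↦5]  zeros at y ∈ {7}
Collecting zeros: affine points = {(0, 1), (2, 2), (3, 7), (4, 0), (5, 1), (6, 3), (7, 0), (8, 2), (9, 3), (10, 7)}.
Total count |C(F_11)_aff| = 10.


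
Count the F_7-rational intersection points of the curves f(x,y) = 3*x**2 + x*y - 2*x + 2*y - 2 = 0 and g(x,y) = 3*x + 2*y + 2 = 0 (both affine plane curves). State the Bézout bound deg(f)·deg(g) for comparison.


Common zeros: {(5, 2), (6, 4)}; count = 2; Bézout bound = 2.

deg(f) = 2, deg(g) = 1, so Bézout bound = 2.
Scan x ∈ F_7. For each x, list the y ∈ F_7 with f(x, y) ≡ 0 and those with g(x, y) ≡ 0 (mod 7); the common zeros in that column are the intersection.
  x = 0: f ≡ 0 at y ∈ {1}; g ≡ 0 at y ∈ {6}; common: ∅.
  x = 1: f ≡ 0 at y ∈ {5}; g ≡ 0 at y ∈ {1}; common: ∅.
  x = 2: f ≡ 0 at y ∈ {2}; g ≡ 0 at y ∈ {3}; common: ∅.
  x = 3: f ≡ 0 at y ∈ {6}; g ≡ 0 at y ∈ {5}; common: ∅.
  x = 4: f ≡ 0 at y ∈ {3}; g ≡ 0 at y ∈ {0}; common: ∅.
  x = 5: f ≡ 0 at y ∈ {0, 1, 2, 3, 4, 5, 6}; g ≡ 0 at y ∈ {2}; common: {2}.
  x = 6: f ≡ 0 at y ∈ {4}; g ≡ 0 at y ∈ {4}; common: {4}.
Collecting: common zeros = {(5, 2), (6, 4)}, so the count is 2.
Comparison with the Bézout bound: 2 ≤ 2 = deg(f)·deg(g), as expected for curves with no common component (the bound is attained).


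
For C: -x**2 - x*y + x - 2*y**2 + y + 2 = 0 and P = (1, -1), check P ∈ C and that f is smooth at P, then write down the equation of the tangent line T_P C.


Tangent line at P: 4*y + 4 = 0.

Step 1: f(1, -1) = 0, so P lies on C.
Step 2: partial derivatives
  f_x(x, y) = -2*x - y + 1, f_y(x, y) = -x - 4*y + 1.
  f_x(P) = 0, f_y(P) = 4 (gradient nonzero, so P is smooth).
Step 3: tangent line at P: 0·(x − 1) + 4·(y − -1) = 0.
Expanding: 4*y + 4 = 0.


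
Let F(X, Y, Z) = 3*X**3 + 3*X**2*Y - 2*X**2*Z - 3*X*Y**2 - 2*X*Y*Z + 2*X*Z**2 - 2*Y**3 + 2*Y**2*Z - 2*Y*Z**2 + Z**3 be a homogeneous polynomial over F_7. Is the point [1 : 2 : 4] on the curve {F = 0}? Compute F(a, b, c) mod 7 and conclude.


F(1,2,4) ≡ 0 (mod 7); P is on the curve.

Evaluate F(1, 2, 4) term-by-term (mod 7).
  3*X**3 ↦ 3·1·1·1 = 3
  3*X**2*Y ↦ 3·1·2·1 = 6
  -2*X**2*Z ↦ -2·1·1·4 = -8
  -3*X*Y**2 ↦ -3·1·4·1 = -12
  -2*X*Y*Z ↦ -2·1·2·4 = -16
  2*X*Z**2 ↦ 2·1·1·16 = 32
  -2*Y**3 ↦ -2·1·8·1 = -16
  2*Y**2*Z ↦ 2·1·4·4 = 32
  -2*Y*Z**2 ↦ -2·1·2·16 = -64
  Z**3 ↦ 1·1·1·64 = 64
Sum: F(1, 2, 4) = (3) + (6) + (-8) + (-12) + (-16) + (32) + (-16) + (32) + (-64) + (64) = 21.
Reducing mod 7: 21 ≡ 0 (mod 7).
Since F(a, b, c) ≡ 0 (mod 7), P lies on the curve.


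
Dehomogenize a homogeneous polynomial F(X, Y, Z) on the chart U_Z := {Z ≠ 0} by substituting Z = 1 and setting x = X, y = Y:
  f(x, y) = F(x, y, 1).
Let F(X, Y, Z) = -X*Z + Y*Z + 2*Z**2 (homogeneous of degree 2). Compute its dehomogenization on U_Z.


f(x, y) = -x + y + 2

On U_Z we set Z = 1. Each monomial c·X^i·Y^j·Z^k in F becomes c·x^i·y^j·1^k = c·x^i·y^j.
Substituting Z = 1: F(X, Y, 1) = -x + y + 2.
Note: deg(f) ≤ deg(F) = 2; strict inequality happens when F is divisible by Z (lost terms).


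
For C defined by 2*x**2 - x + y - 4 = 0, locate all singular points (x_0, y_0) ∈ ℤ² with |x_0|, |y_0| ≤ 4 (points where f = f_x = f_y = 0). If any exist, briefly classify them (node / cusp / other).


No singular points in the scanned grid; C is smooth there.

Compute partial derivatives:
  f_x = 4*x - 1.
  f_y = 1.
f_y = 1 is a nonzero constant, so f_y never vanishes: no point (x, y) can satisfy f = f_x = f_y = 0. In particular no (x, y) ∈ {−4, ..., 4}² is singular; the curve is smooth.


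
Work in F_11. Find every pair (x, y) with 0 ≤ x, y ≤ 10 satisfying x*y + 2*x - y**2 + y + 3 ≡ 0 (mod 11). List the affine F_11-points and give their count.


Affine F_11-points: {(2, 6), (2, 8), (4, 0), (4, 5), (5, 3), (7, 4), (8, 2), (8, 7), (10, 1), (10, 10)}; count = 10.

For each of the 121 pairs (x, y) ∈ F_11², evaluate f(x, y) mod 11. Record the zeros.
  x = 0: [0↦3, 1↦3, 2↦1, 3↦8, 4↦2, 5↦5, 6↦6, 7↦5, 8↦2, 9↦8, 10↦1]  zeros at y ∈ ∅
  x = 1: [0↦5, 1↦6, 2↦5, 3↦2, 4↦8, 5↦1, 6↦3, 7↦3, 8↦1, 9↦8, 10↦2]  zeros at y ∈ ∅
  x = 2: [0↦7, 1↦9, 2↦9, 3↦7, 4↦3, 5↦8, 6↦0, 7↦1, 8↦0, 9↦8, 10↦3]  zeros at y ∈ {6, 8}
  x = 3: [0↦9, 1↦1, 2↦2, 3↦1, 4↦9, 5↦4, 6↦8, 7↦10, 8↦10, 9↦8, 10↦4]  zeros at y ∈ ∅
  x = 4: [0↦0, 1↦4, 2↦6, 3↦6, 4↦4, 5↦0, 6↦5, 7↦8, 8↦9, 9↦8, 10↦5]  zeros at y ∈ {0, 5}
  x = 5: [0↦2, 1↦7, 2↦10, 3↦0, 4↦10, 5↦7, 6↦2, 7↦6, 8↦8, 9↦8, 10↦6]  zeros at y ∈ {3}
  x = 6: [0↦4, 1↦10, 2↦3, 3↦5, 4↦5, 5↦3, 6↦10, 7↦4, 8↦7, 9↦8, 10↦7]  zeros at y ∈ ∅
  x = 7: [0↦6, 1↦2, 2↦7, 3↦10, 4↦0, 5↦10, 6↦7, 7↦2, 8↦6, 9↦8, 10↦8]  zeros at y ∈ {4}
  x = 8: [0↦8, 1↦5, 2↦0, 3↦4, 4↦6, 5↦6, 6↦4, 7↦0, 8↦5, 9↦8, 10↦9]  zeros at y ∈ {2, 7}
  x = 9: [0↦10, 1↦8, 2↦4, 3↦9, 4↦1, 5↦2, 6↦1, 7↦9, 8↦4, 9↦8, 10↦10]  zeros at y ∈ ∅
  x = 10: [0↦1, 1↦0, 2↦8, 3↦3, 4↦7, 5↦9, 6↦9, 7↦7, 8↦3, 9↦8, 10↦0]  zeros at y ∈ {1, 10}
Collecting zeros: affine points = {(2, 6), (2, 8), (4, 0), (4, 5), (5, 3), (7, 4), (8, 2), (8, 7), (10, 1), (10, 10)}.
Total count |C(F_11)_aff| = 10.


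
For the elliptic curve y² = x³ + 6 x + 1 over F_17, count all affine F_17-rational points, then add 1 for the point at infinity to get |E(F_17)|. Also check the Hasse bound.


Affine points = {(0, 1), (0, 16), (1, 5), (1, 12), (2, 2), (2, 15), (4, 2), (4, 15), (6, 7), (6, 10), (8, 0), (9, 6), (9, 11), (11, 2), (11, 15), (12, 4), (12, 13), (13, 7), (13, 10), (15, 7), (15, 10)}; affine count = 21; |E(F_17)| = 22.

Discriminant check: Δ ∝ 4a³ + 27b² = 4·6³ + 27·1² = 4·216 + 27·1 ≡ 7 (mod 17). Nonzero ⇒ E is nonsingular.
For each x ∈ F_17, compute rhs = x³ + 6·x + 1 mod 17, then count y ∈ F_17 with y² ≡ rhs.
  x = 0: rhs = 1, matching y values: 1, 16 (2 points).
  x = 1: rhs = 8, matching y values: 5, 12 (2 points).
  x = 2: rhs = 4, matching y values: 2, 15 (2 points).
  x = 3: rhs = 12, matching y values: none (0 points).
  x = 4: rhs = 4, matching y values: 2, 15 (2 points).
  x = 5: rhs = 3, matching y values: none (0 points).
  x = 6: rhs = 15, matching y values: 7, 10 (2 points).
  x = 7: rhs = 12, matching y values: none (0 points).
  x = 8: rhs = 0, matching y values: 0 (1 points).
  x = 9: rhs = 2, matching y values: 6, 11 (2 points).
  x = 10: rhs = 7, matching y values: none (0 points).
  x = 11: rhs = 4, matching y values: 2, 15 (2 points).
  x = 12: rhs = 16, matching y values: 4, 13 (2 points).
  x = 13: rhs = 15, matching y values: 7, 10 (2 points).
  x = 14: rhs = 7, matching y values: none (0 points).
  x = 15: rhs = 15, matching y values: 7, 10 (2 points).
  x = 16: rhs = 11, matching y values: none (0 points).
Total affine count: 21.
Full point count |E(F_17)| = 21 + 1 = 22.
Hasse bound: |22 − (17+1)| = |4| = 4 ≤ 2√17 ≈ 8.2462 ✓.


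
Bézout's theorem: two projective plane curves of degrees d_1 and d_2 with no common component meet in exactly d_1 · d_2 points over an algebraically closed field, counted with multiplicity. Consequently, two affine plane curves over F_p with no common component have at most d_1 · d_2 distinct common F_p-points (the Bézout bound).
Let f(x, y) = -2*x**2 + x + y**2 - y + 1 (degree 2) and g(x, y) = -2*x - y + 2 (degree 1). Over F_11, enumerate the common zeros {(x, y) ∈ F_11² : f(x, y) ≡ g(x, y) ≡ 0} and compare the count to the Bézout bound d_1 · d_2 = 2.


Common zeros: {(1, 0), (7, 10)}; count = 2; Bézout bound = 2.

deg(f) = 2, deg(g) = 1, so Bézout bound = 2.
Scan x ∈ F_11. For each x, list the y ∈ F_11 with f(x, y) ≡ 0 and those with g(x, y) ≡ 0 (mod 11); the common zeros in that column are the intersection.
  x = 0: f ≡ 0 at y ∈ ∅; g ≡ 0 at y ∈ {2}; common: ∅.
  x = 1: f ≡ 0 at y ∈ {0, 1}; g ≡ 0 at y ∈ {0}; common: {0}.
  x = 2: f ≡ 0 at y ∈ ∅; g ≡ 0 at y ∈ {9}; common: ∅.
  x = 3: f ≡ 0 at y ∈ ∅; g ≡ 0 at y ∈ {7}; common: ∅.
  x = 4: f ≡ 0 at y ∈ ∅; g ≡ 0 at y ∈ {5}; common: ∅.
  x = 5: f ≡ 0 at y ∈ {0, 1}; g ≡ 0 at y ∈ {3}; common: ∅.
  x = 6: f ≡ 0 at y ∈ ∅; g ≡ 0 at y ∈ {1}; common: ∅.
  x = 7: f ≡ 0 at y ∈ {2, 10}; g ≡ 0 at y ∈ {10}; common: {10}.
  x = 8: f ≡ 0 at y ∈ {5, 7}; g ≡ 0 at y ∈ {8}; common: ∅.
  x = 9: f ≡ 0 at y ∈ {5, 7}; g ≡ 0 at y ∈ {6}; common: ∅.
  x = 10: f ≡ 0 at y ∈ {2, 10}; g ≡ 0 at y ∈ {4}; common: ∅.
Collecting: common zeros = {(1, 0), (7, 10)}, so the count is 2.
Comparison with the Bézout bound: 2 ≤ 2 = deg(f)·deg(g), as expected for curves with no common component (the bound is attained).


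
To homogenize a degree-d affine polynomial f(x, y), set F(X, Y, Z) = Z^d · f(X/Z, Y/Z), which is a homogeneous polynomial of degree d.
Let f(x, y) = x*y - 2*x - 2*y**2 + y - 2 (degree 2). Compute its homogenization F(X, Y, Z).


F(X, Y, Z) = X*Y - 2*X*Z - 2*Y**2 + Y*Z - 2*Z**2

deg(f) = 2.
Substitute x = X/Z, y = Y/Z into f, then multiply by Z^2.
  monomial 1·x^1·y^1 ↦ 1·X^1·Y^1·Z^0.
  monomial -2·x^1·y^0 ↦ -2·X^1·Y^0·Z^1.
  monomial -2·x^0·y^2 ↦ -2·X^0·Y^2·Z^0.
  monomial 1·x^0·y^1 ↦ 1·X^0·Y^1·Z^1.
  monomial -2·x^0·y^0 ↦ -2·X^0·Y^0·Z^2.
Collecting: F(X, Y, Z) = X*Y - 2*X*Z - 2*Y**2 + Y*Z - 2*Z**2.


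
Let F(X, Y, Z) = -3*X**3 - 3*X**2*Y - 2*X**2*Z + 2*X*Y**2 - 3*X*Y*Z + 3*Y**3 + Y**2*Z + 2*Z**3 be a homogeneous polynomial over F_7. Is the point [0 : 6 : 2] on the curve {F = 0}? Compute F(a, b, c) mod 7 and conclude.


F(0,6,2) ≡ 1 (mod 7); P is NOT on the curve.

Evaluate F(0, 6, 2) term-by-term (mod 7).
  -3*X**3 ↦ -3·0·1·1 = 0
  -3*X**2*Y ↦ -3·0·6·1 = 0
  -2*X**2*Z ↦ -2·0·1·2 = 0
  2*X*Y**2 ↦ 2·0·36·1 = 0
  -3*X*Y*Z ↦ -3·0·6·2 = 0
  3*Y**3 ↦ 3·1·216·1 = 648
  Y**2*Z ↦ 1·1·36·2 = 72
  2*Z**3 ↦ 2·1·1·8 = 16
Sum: F(0, 6, 2) = (0) + (0) + (0) + (0) + (0) + (648) + (72) + (16) = 736.
Reducing mod 7: 736 ≡ 1 (mod 7).
Since F(a, b, c) ≡ 1 ≠ 0 (mod 7), P does NOT lie on the curve.


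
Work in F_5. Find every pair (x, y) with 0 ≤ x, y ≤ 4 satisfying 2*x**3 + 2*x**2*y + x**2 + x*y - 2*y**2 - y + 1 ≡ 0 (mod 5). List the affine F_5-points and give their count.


Affine F_5-points: {(0, 3), (0, 4), (1, 2), (1, 4), (2, 3), (2, 4), (4, 0)}; count = 7.

For each of the 25 pairs (x, y) ∈ F_5², evaluate f(x, y) mod 5. Record the zeros.
  x = 0: [0↦1, 1↦3, 2↦1, 3↦0, 4↦0]  zeros at y ∈ {3, 4}
  x = 1: [0↦4, 1↦4, 2↦0, 3↦2, 4↦0]  zeros at y ∈ {2, 4}
  x = 2: [0↦1, 1↦3, 2↦1, 3↦0, 4↦0]  zeros at y ∈ {3, 4}
  x = 3: [0↦4, 1↦2, 2↦1, 3↦1, 4↦2]  zeros at y ∈ ∅
  x = 4: [0↦0, 1↦3, 2↦2, 3↦2, 4↦3]  zeros at y ∈ {0}
Collecting zeros: affine points = {(0, 3), (0, 4), (1, 2), (1, 4), (2, 3), (2, 4), (4, 0)}.
Total count |C(F_5)_aff| = 7.


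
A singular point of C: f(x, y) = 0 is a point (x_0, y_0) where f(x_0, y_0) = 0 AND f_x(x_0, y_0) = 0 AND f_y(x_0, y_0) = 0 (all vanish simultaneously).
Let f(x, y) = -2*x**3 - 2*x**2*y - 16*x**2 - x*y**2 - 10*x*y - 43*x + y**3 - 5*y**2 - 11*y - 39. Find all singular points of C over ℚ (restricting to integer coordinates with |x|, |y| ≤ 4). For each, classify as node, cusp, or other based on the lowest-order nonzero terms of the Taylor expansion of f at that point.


Singular points: {(-3, 1)}; classification: cusp.

Compute partial derivatives:
  f_x = -6*x**2 - 4*x*y - 32*x - y**2 - 10*y - 43.
  f_y = -2*x**2 - 2*x*y - 10*x + 3*y**2 - 10*y - 11.
Scan x_0 ∈ {−4, ..., 4}. For each x_0, f_y(x_0, y) is a polynomial in y; find its integer roots y ∈ {−4, ..., 4}, then test f_x and f at those candidates.
  x = -4: f_y(-4, y) = 3*y**2 - 2*y - 3; no integer root y with |y| ≤ 4.
  x = -3: f_y(-3, y) = 3*y**2 - 4*y + 1; vanishes at y ∈ {1}. (-3, 1): f_x = 0, f = 0 — SINGULAR.
  x = -2: f_y(-2, y) = 3*y**2 - 6*y + 1; no integer root y with |y| ≤ 4.
  x = -1: f_y(-1, y) = 3*y**2 - 8*y - 3; vanishes at y ∈ {3}. (-1, 3): f_x = -44 ≠ 0.
  x = 0: f_y(0, y) = 3*y**2 - 10*y - 11; no integer root y with |y| ≤ 4.
  x = 1: f_y(1, y) = 3*y**2 - 12*y - 23; no integer root y with |y| ≤ 4.
  x = 2: f_y(2, y) = 3*y**2 - 14*y - 39; no integer root y with |y| ≤ 4.
  x = 3: f_y(3, y) = 3*y**2 - 16*y - 59; no integer root y with |y| ≤ 4.
  x = 4: f_y(4, y) = 3*y**2 - 18*y - 83; no integer root y with |y| ≤ 4.
Only singular point on the grid: (-3, 1).
Classify: substitute x = -3 + u, y = 1 + v and expand: f = -2*u**3 - 2*u**2*v - u*v**2 + v**3 + v**2.
No constant or linear terms (consistent with a singular point). Quadratic part: v**2. Cubic part: -2*u**3 - 2*u**2*v - u*v**2 + v**3.
The quadratic part v**2 is a perfect square, so there is a single (double) tangent line v = 0, i.e. y = 1. Restricting the cubic part to that line (v = 0) leaves -2*u**3 ≠ 0, so f is not divisible by v and the branch is v² ≈ 2*u**3 to lowest order — this is a cusp.
Classification: cusp.


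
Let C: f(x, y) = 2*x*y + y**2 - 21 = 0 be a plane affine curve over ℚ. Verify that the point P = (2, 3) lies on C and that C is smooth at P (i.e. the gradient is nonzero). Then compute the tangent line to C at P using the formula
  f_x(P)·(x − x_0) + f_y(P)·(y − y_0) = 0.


Tangent line at P: 6*x + 10*y - 42 = 0.

Step 1: f(2, 3) = 0, so P lies on C.
Step 2: partial derivatives
  f_x(x, y) = 2*y, f_y(x, y) = 2*x + 2*y.
  f_x(P) = 6, f_y(P) = 10 (gradient nonzero, so P is smooth).
Step 3: tangent line at P: 6·(x − 2) + 10·(y − 3) = 0.
Expanding: 6*x + 10*y - 42 = 0.


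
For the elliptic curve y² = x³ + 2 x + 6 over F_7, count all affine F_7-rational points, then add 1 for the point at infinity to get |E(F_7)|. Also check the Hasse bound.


Affine points = {(1, 3), (1, 4), (2, 2), (2, 5), (3, 2), (3, 5), (4, 1), (4, 6), (5, 1), (5, 6)}; affine count = 10; |E(F_7)| = 11.

Discriminant check: Δ ∝ 4a³ + 27b² = 4·2³ + 27·6² = 4·8 + 27·36 ≡ 3 (mod 7). Nonzero ⇒ E is nonsingular.
For each x ∈ F_7, compute rhs = x³ + 2·x + 6 mod 7, then count y ∈ F_7 with y² ≡ rhs.
  x = 0: rhs = 6, matching y values: none (0 points).
  x = 1: rhs = 2, matching y values: 3, 4 (2 points).
  x = 2: rhs = 4, matching y values: 2, 5 (2 points).
  x = 3: rhs = 4, matching y values: 2, 5 (2 points).
  x = 4: rhs = 1, matching y values: 1, 6 (2 points).
  x = 5: rhs = 1, matching y values: 1, 6 (2 points).
  x = 6: rhs = 3, matching y values: none (0 points).
Total affine count: 10.
Full point count |E(F_7)| = 10 + 1 = 11.
Hasse bound: |11 − (7+1)| = |3| = 3 ≤ 2√7 ≈ 5.2915 ✓.
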